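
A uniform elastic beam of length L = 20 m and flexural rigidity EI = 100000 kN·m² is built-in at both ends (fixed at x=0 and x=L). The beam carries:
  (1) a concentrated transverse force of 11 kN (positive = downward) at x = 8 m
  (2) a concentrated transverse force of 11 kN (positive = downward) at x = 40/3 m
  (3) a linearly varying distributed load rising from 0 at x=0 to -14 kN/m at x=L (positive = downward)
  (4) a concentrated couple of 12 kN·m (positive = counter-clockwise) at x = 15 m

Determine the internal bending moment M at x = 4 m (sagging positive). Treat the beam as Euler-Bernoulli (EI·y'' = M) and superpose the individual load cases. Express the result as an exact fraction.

M(4) = 76619/4500 kN·m

Load 1 — point force P=11 kN at a=8 m (b=L-a=12):
  M_1 = Pb²(3a+b)x/L³ - Pab²/L²  [x≤a] = 11·12²·(3·8+12)·4/20³ - 11·8·12²/20² = -396/125 kN·m
Load 2 — point force P=11 kN at a=40/3 m (b=L-a=20/3):
  M_2 = Pb²(3a+b)x/L³ - Pab²/L²  [x≤a] = 11·(20/3)²·(3·(40/3)+(20/3))·4/20³ - 11·(40/3)·(20/3)²/20² = -44/9 kN·m
Load 3 — triangular load w₀=-14 kN/m (0→w₀ over full span):
  M_3 = 3w₀Lx/20 - w₀L²/30 - w₀x³/(6L) = 3·(-14)·20·4/20 - (-14)·20²/30 - (-14)·4³/(6·20) = 392/15 kN·m
Load 4 — applied couple M₀=12 kN·m at a=15 m (b=L-a=5):
  M_4 = R_Ax - M_A  [x≤a] with R_A=27/40, M_A=15/4 = (27/40)·4 - (15/4) = -21/20 kN·m
Superposition: M = Σ M_i = 76619/4500 kN·m ≈ 17.026444 kN·m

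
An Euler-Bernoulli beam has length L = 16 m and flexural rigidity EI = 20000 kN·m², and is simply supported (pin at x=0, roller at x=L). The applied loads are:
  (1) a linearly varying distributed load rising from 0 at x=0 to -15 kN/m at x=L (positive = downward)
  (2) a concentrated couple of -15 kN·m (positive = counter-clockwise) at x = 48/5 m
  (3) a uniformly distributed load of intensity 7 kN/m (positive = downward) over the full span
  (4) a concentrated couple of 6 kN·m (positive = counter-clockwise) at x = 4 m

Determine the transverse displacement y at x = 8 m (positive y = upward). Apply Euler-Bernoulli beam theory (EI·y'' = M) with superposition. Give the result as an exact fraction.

y(8) = 1097/37500 m

Load 1 — triangular load w₀=-15 kN/m (0→w₀ over full span):
  y_1 = -w₀x(7L⁴-10L²x²+3x⁴)/(360LEI) = -(-15)·8·(7·16⁴-10·16²·8²+3·8⁴)/(360·16·20000) = 8/25 m
Load 2 — applied couple M₀=-15 kN·m at a=48/5 m (b=L-a=32/5):
  y_2 = (M₀x³/(6L)+C₁x)/EI  [x≤a] with C₁=M₀(3b²-L²)/(6L)=104/5 = ((-15)·8³/(6·16)+(104/5)·8)/20000 = 27/6250 m
Load 3 — uniform load w=7 kN/m over full span:
  y_3 = -wx(L³-2Lx²+x³)/(24EI) = -7·8·(16³-2·16·8²+8³)/(24·20000) = -112/375 m
Load 4 — applied couple M₀=6 kN·m at a=4 m (b=L-a=12):
  y_4 = (M₀x³/(6L)-M₀(x-a)²/2+C₁x)/EI  [x>a] with C₁=M₀(3b²-L²)/(6L)=11 = (6·8³/(6·16)-6·(8-4)²/2+11·8)/20000 = 9/2500 m
Superposition: y = Σ y_i = 1097/37500 m ≈ 0.029253 m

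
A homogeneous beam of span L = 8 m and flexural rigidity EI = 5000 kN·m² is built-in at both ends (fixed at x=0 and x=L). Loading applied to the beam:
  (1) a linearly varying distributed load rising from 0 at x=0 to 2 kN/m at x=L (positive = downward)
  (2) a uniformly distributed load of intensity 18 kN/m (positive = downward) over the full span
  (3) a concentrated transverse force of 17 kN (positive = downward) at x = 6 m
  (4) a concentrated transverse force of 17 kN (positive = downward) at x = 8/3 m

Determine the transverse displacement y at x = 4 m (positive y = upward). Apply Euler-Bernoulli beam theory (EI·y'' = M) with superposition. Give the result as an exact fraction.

y(4) = -5243/101250 m

Load 1 — triangular load w₀=2 kN/m (0→w₀ over full span):
  y_1 = -w₀x²(L-x)²(x+2L)/(120LEI) = -2·4²·(8-4)²·(4+2·8)/(120·8·5000) = -4/1875 m
Load 2 — uniform load w=18 kN/m over full span:
  y_2 = -wx²(L-x)²/(24EI) = -18·4²·(8-4)²/(24·5000) = -24/625 m
Load 3 — point force P=17 kN at a=6 m (b=L-a=2):
  y_3 = -Pb²x²(3aL-(3a+b)x)/(6L³EI)  [x≤a] = -17·2²·4²·(3·6·8-(3·6+2)·4)/(6·8³·5000) = -17/3750 m
Load 4 — point force P=17 kN at a=8/3 m (b=L-a=16/3):
  y_4 = -Pa²(L-x)²(3bL-(3b+a)(L-x))/(6L³EI)  [x>a] = -17·(8/3)²·(8-4)²·(3·(16/3)·8-(3·(16/3)+(8/3))·(8-4))/(6·8³·5000) = -68/10125 m
Superposition: y = Σ y_i = -5243/101250 m ≈ -0.051783 m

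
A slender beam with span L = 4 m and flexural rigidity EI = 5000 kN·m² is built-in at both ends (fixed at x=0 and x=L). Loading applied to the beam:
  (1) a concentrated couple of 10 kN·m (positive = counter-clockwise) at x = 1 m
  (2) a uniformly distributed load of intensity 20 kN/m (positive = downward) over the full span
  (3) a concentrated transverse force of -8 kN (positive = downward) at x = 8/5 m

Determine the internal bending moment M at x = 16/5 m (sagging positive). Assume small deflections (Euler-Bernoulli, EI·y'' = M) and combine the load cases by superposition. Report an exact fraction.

Load 1 — applied couple M₀=10 kN·m at a=1 m (b=L-a=3):
  M_1 = R_Ax - M_A - M₀  [x>a] with R_A=45/16, M_A=-15/8 = (45/16)·(16/5) - (-15/8) - 10 = 7/8 kN·m
Load 2 — uniform load w=20 kN/m over full span:
  M_2 = wLx/2 - wL²/12 - wx²/2 = 20·4·(16/5)/2 - 20·4²/12 - 20·(16/5)²/2 = -16/15 kN·m
Load 3 — point force P=-8 kN at a=8/5 m (b=L-a=12/5):
  M_3 = Pa²(a+3b)(L-x)/L³ - Pa²b/L²  [x>a] = (-8)·(8/5)²·((8/5)+3·(12/5))·(4-(16/5))/4³ - (-8)·(8/5)²·(12/5)/4² = 512/625 kN·m
Superposition: M = Σ M_i = 9413/15000 kN·m ≈ 0.627533 kN·m

M(16/5) = 9413/15000 kN·m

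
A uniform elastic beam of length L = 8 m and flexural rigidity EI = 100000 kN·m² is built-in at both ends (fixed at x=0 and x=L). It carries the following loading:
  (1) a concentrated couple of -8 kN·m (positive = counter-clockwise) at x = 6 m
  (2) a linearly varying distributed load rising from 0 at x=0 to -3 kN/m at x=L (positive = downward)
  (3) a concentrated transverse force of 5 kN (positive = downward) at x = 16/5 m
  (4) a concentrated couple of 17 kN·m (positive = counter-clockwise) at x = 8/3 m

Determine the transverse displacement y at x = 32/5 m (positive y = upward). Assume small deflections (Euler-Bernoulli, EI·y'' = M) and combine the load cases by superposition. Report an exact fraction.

y(32/5) = 102247/878906250 m

Load 1 — applied couple M₀=-8 kN·m at a=6 m (b=L-a=2):
  y_1 = (R_Ax³/6 - M_Ax²/2 - M₀(x-a)²/2)/EI  [x>a] with R_A=-9/8, M_A=-5/2 = ((-9/8)·(32/5)³/6 - (-5/2)·(32/5)²/2 - (-8)·((32/5)-6)²/2)/100000 = 21/781250 m
Load 2 — triangular load w₀=-3 kN/m (0→w₀ over full span):
  y_2 = -w₀x²(L-x)²(x+2L)/(120LEI) = -(-3)·(32/5)²·(8-(32/5))²·((32/5)+2·8)/(120·8·100000) = 3584/48828125 m
Load 3 — point force P=5 kN at a=16/5 m (b=L-a=24/5):
  y_3 = -Pa²(L-x)²(3bL-(3b+a)(L-x))/(6L³EI)  [x>a] = -5·(16/5)²·(8-(32/5))²·(3·(24/5)·8-(3·(24/5)+(16/5))·(8-(32/5)))/(6·8³·100000) = -1088/29296875 m
Load 4 — applied couple M₀=17 kN·m at a=8/3 m (b=L-a=16/3):
  y_4 = (R_Ax³/6 - M_Ax²/2 - M₀(x-a)²/2)/EI  [x>a] with R_A=17/6, M_A=0 = ((17/6)·(32/5)³/6 - 0·(32/5)²/2 - 17·((32/5)-(8/3))²/2)/100000 = 187/3515625 m
Superposition: y = Σ y_i = 102247/878906250 m ≈ 0.000116 m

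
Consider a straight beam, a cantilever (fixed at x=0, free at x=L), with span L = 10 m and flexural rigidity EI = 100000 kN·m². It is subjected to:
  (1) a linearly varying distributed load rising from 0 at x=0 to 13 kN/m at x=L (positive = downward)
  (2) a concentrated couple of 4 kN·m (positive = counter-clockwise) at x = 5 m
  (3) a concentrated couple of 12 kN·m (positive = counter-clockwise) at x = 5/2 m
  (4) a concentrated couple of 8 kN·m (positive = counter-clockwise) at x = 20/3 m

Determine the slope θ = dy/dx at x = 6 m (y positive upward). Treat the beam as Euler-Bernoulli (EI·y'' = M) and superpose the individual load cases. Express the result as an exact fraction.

Load 1 — triangular load w₀=13 kN/m (0→w₀ over full span):
  θ_1 = (w₀Lx²/4-w₀L²x/3-w₀x⁴/(24L))/EI = (13·10·6²/4-13·10²·6/3-13·6⁴/(24·10))/100000 = -7501/500000 rad
Load 2 — applied couple M₀=4 kN·m at a=5 m (b=L-a=5):
  θ_2 = M₀a/EI  [x>a] = 4·5/100000 = 1/5000 rad
Load 3 — applied couple M₀=12 kN·m at a=5/2 m (b=L-a=15/2):
  θ_3 = M₀a/EI  [x>a] = 12·(5/2)/100000 = 3/10000 rad
Load 4 — applied couple M₀=8 kN·m at a=20/3 m (b=L-a=10/3):
  θ_4 = M₀x/EI  [x≤a] = 8·6/100000 = 3/6250 rad
Superposition: θ = Σ θ_i = -7011/500000 rad ≈ -0.014022 rad

θ(6) = -7011/500000 rad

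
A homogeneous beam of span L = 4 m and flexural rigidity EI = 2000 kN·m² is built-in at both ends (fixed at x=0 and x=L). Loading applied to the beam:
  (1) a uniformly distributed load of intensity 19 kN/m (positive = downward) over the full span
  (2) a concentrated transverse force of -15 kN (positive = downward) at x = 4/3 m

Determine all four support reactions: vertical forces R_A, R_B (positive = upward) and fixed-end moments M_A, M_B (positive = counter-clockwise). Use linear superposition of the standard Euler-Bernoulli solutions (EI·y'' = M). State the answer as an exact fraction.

R_A = 242/9 kN, M_A = 148/9 kN·m, R_B = 307/9 kN, M_B = -188/9 kN·m

Load 1 — uniform load w=19 kN/m over full span:
  R_A = wL/2 = 19·4/2 = 38 kN
  M_A = wL²/12 = 19·4²/12 = 76/3 kN·m
  R_B = wL/2 = 19·4/2 = 38 kN
  M_B = -wL²/12 = -19·4²/12 = -76/3 kN·m
Load 2 — point force P=-15 kN at a=4/3 m (b=L-a=8/3):
  R_A = Pb²(3a+b)/L³ = (-15)·(8/3)²·(3·(4/3)+(8/3))/4³ = -100/9 kN
  M_A = Pab²/L² = (-15)·(4/3)·(8/3)²/4² = -80/9 kN·m
  R_B = Pa²(a+3b)/L³ = (-15)·(4/3)²·((4/3)+3·(8/3))/4³ = -35/9 kN
  M_B = -Pa²b/L² = -(-15)·(4/3)²·(8/3)/4² = 40/9 kN·m
Superposition: R_A = 242/9 kN, M_A = 148/9 kN·m, R_B = 307/9 kN, M_B = -188/9 kN·m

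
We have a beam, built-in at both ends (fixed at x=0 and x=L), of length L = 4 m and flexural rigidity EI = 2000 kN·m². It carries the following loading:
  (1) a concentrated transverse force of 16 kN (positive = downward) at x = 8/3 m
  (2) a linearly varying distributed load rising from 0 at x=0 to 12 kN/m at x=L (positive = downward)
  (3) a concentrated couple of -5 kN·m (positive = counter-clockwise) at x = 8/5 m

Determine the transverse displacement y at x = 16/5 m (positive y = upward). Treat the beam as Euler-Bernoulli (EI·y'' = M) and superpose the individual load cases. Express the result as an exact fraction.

Load 1 — point force P=16 kN at a=8/3 m (b=L-a=4/3):
  y_1 = -Pa²(L-x)²(3bL-(3b+a)(L-x))/(6L³EI)  [x>a] = -16·(8/3)²·(4-(16/5))²·(3·(4/3)·4-(3·(4/3)+(8/3))·(4-(16/5)))/(6·4³·2000) = -256/253125 m
Load 2 — triangular load w₀=12 kN/m (0→w₀ over full span):
  y_2 = -w₀x²(L-x)²(x+2L)/(120LEI) = -12·(16/5)²·(4-(16/5))²·((16/5)+2·4)/(120·4·2000) = -1792/1953125 m
Load 3 — applied couple M₀=-5 kN·m at a=8/5 m (b=L-a=12/5):
  y_3 = (R_Ax³/6 - M_Ax²/2 - M₀(x-a)²/2)/EI  [x>a] with R_A=-9/5, M_A=-3/5 = ((-9/5)·(16/5)³/6 - (-3/5)·(16/5)²/2 - (-5)·((16/5)-(8/5))²/2)/2000 = -14/78125 m
Superposition: y = Σ y_i = -333502/158203125 m ≈ -0.002108 m

y(16/5) = -333502/158203125 m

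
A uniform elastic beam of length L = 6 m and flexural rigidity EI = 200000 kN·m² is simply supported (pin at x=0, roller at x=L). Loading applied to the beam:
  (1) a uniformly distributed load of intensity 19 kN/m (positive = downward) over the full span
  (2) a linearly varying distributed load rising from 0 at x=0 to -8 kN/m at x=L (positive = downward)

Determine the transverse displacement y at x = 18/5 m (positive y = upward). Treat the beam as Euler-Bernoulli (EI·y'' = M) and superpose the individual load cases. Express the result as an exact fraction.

Load 1 — uniform load w=19 kN/m over full span:
  y_1 = -wx(L³-2Lx²+x³)/(24EI) = -19·(18/5)·(6³-2·6·(18/5)²+(18/5)³)/(24·200000) = -47709/31250000 m
Load 2 — triangular load w₀=-8 kN/m (0→w₀ over full span):
  y_2 = -w₀x(7L⁴-10L²x²+3x⁴)/(360LEI) = -(-8)·(18/5)·(7·6⁴-10·6²·(18/5)²+3·(18/5)⁴)/(360·6·200000) = 15984/48828125 m
Superposition: y = Σ y_i = -936981/781250000 m ≈ -0.001199 m

y(18/5) = -936981/781250000 m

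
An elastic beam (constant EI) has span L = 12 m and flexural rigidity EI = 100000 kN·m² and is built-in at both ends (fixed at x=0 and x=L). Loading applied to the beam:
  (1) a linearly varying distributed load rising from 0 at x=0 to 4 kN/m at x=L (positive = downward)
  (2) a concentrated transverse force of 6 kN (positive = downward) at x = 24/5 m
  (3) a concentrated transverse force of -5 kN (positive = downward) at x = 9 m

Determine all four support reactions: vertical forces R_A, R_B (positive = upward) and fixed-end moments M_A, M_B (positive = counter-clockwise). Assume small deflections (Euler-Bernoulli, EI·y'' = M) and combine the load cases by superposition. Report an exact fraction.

R_A = 41227/4000 kN, M_A = 53511/2000 kN·m, R_B = 58773/4000 kN, M_B = -54549/2000 kN·m

Load 1 — triangular load w₀=4 kN/m (0→w₀ over full span):
  R_A = 3w₀L/20 = 3·4·12/20 = 36/5 kN
  M_A = w₀L²/30 = 4·12²/30 = 96/5 kN·m
  R_B = 7w₀L/20 = 7·4·12/20 = 84/5 kN
  M_B = -w₀L²/20 = -4·12²/20 = -144/5 kN·m
Load 2 — point force P=6 kN at a=24/5 m (b=L-a=36/5):
  R_A = Pb²(3a+b)/L³ = 6·(36/5)²·(3·(24/5)+(36/5))/12³ = 486/125 kN
  M_A = Pab²/L² = 6·(24/5)·(36/5)²/12² = 1296/125 kN·m
  R_B = Pa²(a+3b)/L³ = 6·(24/5)²·((24/5)+3·(36/5))/12³ = 264/125 kN
  M_B = -Pa²b/L² = -6·(24/5)²·(36/5)/12² = -864/125 kN·m
Load 3 — point force P=-5 kN at a=9 m (b=L-a=3):
  R_A = Pb²(3a+b)/L³ = (-5)·3²·(3·9+3)/12³ = -25/32 kN
  M_A = Pab²/L² = (-5)·9·3²/12² = -45/16 kN·m
  R_B = Pa²(a+3b)/L³ = (-5)·9²·(9+3·3)/12³ = -135/32 kN
  M_B = -Pa²b/L² = -(-5)·9²·3/12² = 135/16 kN·m
Superposition: R_A = 41227/4000 kN, M_A = 53511/2000 kN·m, R_B = 58773/4000 kN, M_B = -54549/2000 kN·m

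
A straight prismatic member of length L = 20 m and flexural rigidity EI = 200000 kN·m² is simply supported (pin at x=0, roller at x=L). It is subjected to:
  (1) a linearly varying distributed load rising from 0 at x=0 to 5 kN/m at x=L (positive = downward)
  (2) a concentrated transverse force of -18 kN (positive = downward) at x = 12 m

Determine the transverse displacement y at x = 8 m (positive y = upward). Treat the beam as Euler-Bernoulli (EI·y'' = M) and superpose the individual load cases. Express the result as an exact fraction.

Load 1 — triangular load w₀=5 kN/m (0→w₀ over full span):
  y_1 = -w₀x(7L⁴-10L²x²+3x⁴)/(360LEI) = -5·8·(7·20⁴-10·20²·8²+3·8⁴)/(360·20·200000) = -1141/46875 m
Load 2 — point force P=-18 kN at a=12 m (b=L-a=8):
  y_2 = -Pbx(L²-b²-x²)/(6LEI)  [x≤a] = -(-18)·8·8·(20²-8²-8²)/(6·20·200000) = 204/15625 m
Superposition: y = Σ y_i = -529/46875 m ≈ -0.011285 m

y(8) = -529/46875 m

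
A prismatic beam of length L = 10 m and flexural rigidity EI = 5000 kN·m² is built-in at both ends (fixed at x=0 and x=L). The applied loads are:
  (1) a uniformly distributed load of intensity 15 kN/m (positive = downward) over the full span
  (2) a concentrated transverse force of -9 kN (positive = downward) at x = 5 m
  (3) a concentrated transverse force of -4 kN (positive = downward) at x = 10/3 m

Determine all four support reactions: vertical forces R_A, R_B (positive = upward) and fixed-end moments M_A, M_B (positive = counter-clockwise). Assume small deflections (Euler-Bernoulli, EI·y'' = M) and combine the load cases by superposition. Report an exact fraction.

R_A = 3647/54 kN, M_A = 11645/108 kN·m, R_B = 3751/54 kN, M_B = -11965/108 kN·m

Load 1 — uniform load w=15 kN/m over full span:
  R_A = wL/2 = 15·10/2 = 75 kN
  M_A = wL²/12 = 15·10²/12 = 125 kN·m
  R_B = wL/2 = 15·10/2 = 75 kN
  M_B = -wL²/12 = -15·10²/12 = -125 kN·m
Load 2 — point force P=-9 kN at a=5 m (b=L-a=5):
  R_A = Pb²(3a+b)/L³ = (-9)·5²·(3·5+5)/10³ = -9/2 kN
  M_A = Pab²/L² = (-9)·5·5²/10² = -45/4 kN·m
  R_B = Pa²(a+3b)/L³ = (-9)·5²·(5+3·5)/10³ = -9/2 kN
  M_B = -Pa²b/L² = -(-9)·5²·5/10² = 45/4 kN·m
Load 3 — point force P=-4 kN at a=10/3 m (b=L-a=20/3):
  R_A = Pb²(3a+b)/L³ = (-4)·(20/3)²·(3·(10/3)+(20/3))/10³ = -80/27 kN
  M_A = Pab²/L² = (-4)·(10/3)·(20/3)²/10² = -160/27 kN·m
  R_B = Pa²(a+3b)/L³ = (-4)·(10/3)²·((10/3)+3·(20/3))/10³ = -28/27 kN
  M_B = -Pa²b/L² = -(-4)·(10/3)²·(20/3)/10² = 80/27 kN·m
Superposition: R_A = 3647/54 kN, M_A = 11645/108 kN·m, R_B = 3751/54 kN, M_B = -11965/108 kN·m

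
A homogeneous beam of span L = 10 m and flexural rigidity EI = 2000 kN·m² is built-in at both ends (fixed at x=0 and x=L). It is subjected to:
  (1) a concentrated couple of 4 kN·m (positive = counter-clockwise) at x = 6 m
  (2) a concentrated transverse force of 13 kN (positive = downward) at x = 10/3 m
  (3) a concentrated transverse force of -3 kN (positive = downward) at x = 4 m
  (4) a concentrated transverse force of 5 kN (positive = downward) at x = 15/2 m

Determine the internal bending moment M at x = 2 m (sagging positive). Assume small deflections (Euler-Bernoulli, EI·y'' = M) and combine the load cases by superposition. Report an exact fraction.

Load 1 — applied couple M₀=4 kN·m at a=6 m (b=L-a=4):
  M_1 = R_Ax - M_A  [x≤a] with R_A=72/125, M_A=32/25 = (72/125)·2 - (32/25) = -16/125 kN·m
Load 2 — point force P=13 kN at a=10/3 m (b=L-a=20/3):
  M_2 = Pb²(3a+b)x/L³ - Pab²/L²  [x≤a] = 13·(20/3)²·(3·(10/3)+(20/3))·2/10³ - 13·(10/3)·(20/3)²/10² = 0 kN·m
Load 3 — point force P=-3 kN at a=4 m (b=L-a=6):
  M_3 = Pb²(3a+b)x/L³ - Pab²/L²  [x≤a] = (-3)·6²·(3·4+6)·2/10³ - (-3)·4·6²/10² = 54/125 kN·m
Load 4 — point force P=5 kN at a=15/2 m (b=L-a=5/2):
  M_4 = Pb²(3a+b)x/L³ - Pab²/L²  [x≤a] = 5·(5/2)²·(3·(15/2)+(5/2))·2/10³ - 5·(15/2)·(5/2)²/10² = -25/32 kN·m
Superposition: M = Σ M_i = -1909/4000 kN·m ≈ -0.477250 kN·m

M(2) = -1909/4000 kN·m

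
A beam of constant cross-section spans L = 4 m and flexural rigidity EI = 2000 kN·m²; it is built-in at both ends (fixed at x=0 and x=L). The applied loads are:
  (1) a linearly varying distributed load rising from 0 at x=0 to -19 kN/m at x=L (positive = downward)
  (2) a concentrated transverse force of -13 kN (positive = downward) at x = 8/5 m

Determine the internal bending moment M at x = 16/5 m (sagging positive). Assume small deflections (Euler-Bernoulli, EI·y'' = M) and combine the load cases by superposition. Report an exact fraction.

Load 1 — triangular load w₀=-19 kN/m (0→w₀ over full span):
  M_1 = 3w₀Lx/20 - w₀L²/30 - w₀x³/(6L) = 3·(-19)·4·(16/5)/20 - (-19)·4²/30 - (-19)·(16/5)³/(6·4) = -152/375 kN·m
Load 2 — point force P=-13 kN at a=8/5 m (b=L-a=12/5):
  M_2 = Pa²(a+3b)(L-x)/L³ - Pa²b/L²  [x>a] = (-13)·(8/5)²·((8/5)+3·(12/5))·(4-(16/5))/4³ - (-13)·(8/5)²·(12/5)/4² = 832/625 kN·m
Superposition: M = Σ M_i = 1736/1875 kN·m ≈ 0.925867 kN·m

M(16/5) = 1736/1875 kN·m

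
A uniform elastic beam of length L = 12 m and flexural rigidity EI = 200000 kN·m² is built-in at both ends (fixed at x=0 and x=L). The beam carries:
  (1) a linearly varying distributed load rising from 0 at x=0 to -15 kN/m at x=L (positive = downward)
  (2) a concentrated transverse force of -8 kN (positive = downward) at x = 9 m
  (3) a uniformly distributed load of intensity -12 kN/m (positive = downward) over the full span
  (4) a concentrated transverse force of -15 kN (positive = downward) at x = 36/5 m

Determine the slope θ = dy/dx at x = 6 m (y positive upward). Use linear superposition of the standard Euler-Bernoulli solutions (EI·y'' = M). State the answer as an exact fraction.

Load 1 — triangular load w₀=-15 kN/m (0→w₀ over full span):
  θ_1 = -w₀(2x(L-x)(L-2x)(x+2L)+x²(L-x)²)/(120LEI) = -(-15)·(2·6·(12-6)·(12-2·6)·(6+2·12)+6²·(12-6)²)/(120·12·200000) = 27/400000 rad
Load 2 — point force P=-8 kN at a=9 m (b=L-a=3):
  θ_2 = -Pb²x(2aL-(3a+b)x)/(2L³EI)  [x≤a] = -(-8)·3²·6·(2·9·12-(3·9+3)·6)/(2·12³·200000) = 9/400000 rad
Load 3 — uniform load w=-12 kN/m over full span:
  θ_3 = -wx(L-x)(L-2x)/(12EI) = -(-12)·6·(12-6)·(12-2·6)/(12·200000) = 0 rad
Load 4 — point force P=-15 kN at a=36/5 m (b=L-a=24/5):
  θ_4 = -Pb²x(2aL-(3a+b)x)/(2L³EI)  [x≤a] = -(-15)·(24/5)²·6·(2·(36/5)·12-(3·(36/5)+(24/5))·6)/(2·12³·200000) = 27/625000 rad
Superposition: θ = Σ θ_i = 333/2500000 rad ≈ 0.000133 rad

θ(6) = 333/2500000 rad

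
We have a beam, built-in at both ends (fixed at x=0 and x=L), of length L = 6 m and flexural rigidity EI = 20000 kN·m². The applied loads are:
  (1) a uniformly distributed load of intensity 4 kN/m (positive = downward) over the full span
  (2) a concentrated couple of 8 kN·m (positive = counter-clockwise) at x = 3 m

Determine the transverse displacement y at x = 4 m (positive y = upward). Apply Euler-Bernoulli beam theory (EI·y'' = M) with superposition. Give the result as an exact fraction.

y(4) = -7/15000 m

Load 1 — uniform load w=4 kN/m over full span:
  y_1 = -wx²(L-x)²/(24EI) = -4·4²·(6-4)²/(24·20000) = -1/1875 m
Load 2 — applied couple M₀=8 kN·m at a=3 m (b=L-a=3):
  y_2 = (R_Ax³/6 - M_Ax²/2 - M₀(x-a)²/2)/EI  [x>a] with R_A=2, M_A=2 = (2·4³/6 - 2·4²/2 - 8·(4-3)²/2)/20000 = 1/15000 m
Superposition: y = Σ y_i = -7/15000 m ≈ -0.000467 m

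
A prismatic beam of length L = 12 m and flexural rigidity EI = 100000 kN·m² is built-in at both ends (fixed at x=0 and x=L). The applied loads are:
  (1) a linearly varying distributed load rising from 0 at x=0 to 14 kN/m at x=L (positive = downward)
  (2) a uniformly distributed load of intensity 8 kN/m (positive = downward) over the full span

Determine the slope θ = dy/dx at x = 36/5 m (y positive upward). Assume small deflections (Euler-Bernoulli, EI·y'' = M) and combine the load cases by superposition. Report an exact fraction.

Load 1 — triangular load w₀=14 kN/m (0→w₀ over full span):
  θ_1 = -w₀(2x(L-x)(L-2x)(x+2L)+x²(L-x)²)/(120LEI) = -14·(2·(36/5)·(12-(36/5))·(12-2·(36/5))·((36/5)+2·12)+(36/5)²·(12-(36/5))²)/(120·12·100000) = 756/1953125 rad
Load 2 — uniform load w=8 kN/m over full span:
  θ_2 = -wx(L-x)(L-2x)/(12EI) = -8·(36/5)·(12-(36/5))·(12-2·(36/5))/(12·100000) = 216/390625 rad
Superposition: θ = Σ θ_i = 1836/1953125 rad ≈ 0.000940 rad

θ(36/5) = 1836/1953125 rad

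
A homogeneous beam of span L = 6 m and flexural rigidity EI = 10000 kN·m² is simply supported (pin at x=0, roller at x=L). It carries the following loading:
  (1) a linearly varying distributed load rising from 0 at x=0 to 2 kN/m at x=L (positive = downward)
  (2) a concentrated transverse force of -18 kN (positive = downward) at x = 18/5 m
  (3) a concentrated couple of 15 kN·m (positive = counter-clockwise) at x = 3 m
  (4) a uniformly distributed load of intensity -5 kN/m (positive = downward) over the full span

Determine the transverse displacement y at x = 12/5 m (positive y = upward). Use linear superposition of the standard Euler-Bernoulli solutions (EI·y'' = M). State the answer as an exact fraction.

Load 1 — triangular load w₀=2 kN/m (0→w₀ over full span):
  y_1 = -w₀x(7L⁴-10L²x²+3x⁴)/(360LEI) = -2·(12/5)·(7·6⁴-10·6²·(12/5)²+3·(12/5)⁴)/(360·6·10000) = -30807/19531250 m
Load 2 — point force P=-18 kN at a=18/5 m (b=L-a=12/5):
  y_2 = -Pbx(L²-b²-x²)/(6LEI)  [x≤a] = -(-18)·(12/5)·(12/5)·(6²-(12/5)²-(12/5)²)/(6·6·10000) = 2754/390625 m
Load 3 — applied couple M₀=15 kN·m at a=3 m (b=L-a=3):
  y_3 = (M₀x³/(6L)+C₁x)/EI  [x≤a] with C₁=M₀(3b²-L²)/(6L)=-15/4 = (15·(12/5)³/(6·6)+(-15/4)·(12/5))/10000 = -81/250000 m
Load 4 — uniform load w=-5 kN/m over full span:
  y_4 = -wx(L³-2Lx²+x³)/(24EI) = -(-5)·(12/5)·(6³-2·6·(12/5)²+(12/5)³)/(24·10000) = 2511/312500 m
Superposition: y = Σ y_i = 2060019/156250000 m ≈ 0.013184 m

y(12/5) = 2060019/156250000 m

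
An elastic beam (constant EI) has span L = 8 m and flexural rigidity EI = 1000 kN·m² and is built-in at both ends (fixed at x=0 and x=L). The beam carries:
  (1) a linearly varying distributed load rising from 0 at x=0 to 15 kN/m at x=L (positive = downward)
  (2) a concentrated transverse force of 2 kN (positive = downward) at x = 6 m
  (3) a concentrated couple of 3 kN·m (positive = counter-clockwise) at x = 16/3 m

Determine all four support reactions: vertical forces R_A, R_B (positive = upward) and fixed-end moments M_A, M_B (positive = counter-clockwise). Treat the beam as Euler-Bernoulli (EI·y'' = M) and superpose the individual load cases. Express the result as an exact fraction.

Load 1 — triangular load w₀=15 kN/m (0→w₀ over full span):
  R_A = 3w₀L/20 = 3·15·8/20 = 18 kN
  M_A = w₀L²/30 = 15·8²/30 = 32 kN·m
  R_B = 7w₀L/20 = 7·15·8/20 = 42 kN
  M_B = -w₀L²/20 = -15·8²/20 = -48 kN·m
Load 2 — point force P=2 kN at a=6 m (b=L-a=2):
  R_A = Pb²(3a+b)/L³ = 2·2²·(3·6+2)/8³ = 5/16 kN
  M_A = Pab²/L² = 2·6·2²/8² = 3/4 kN·m
  R_B = Pa²(a+3b)/L³ = 2·6²·(6+3·2)/8³ = 27/16 kN
  M_B = -Pa²b/L² = -2·6²·2/8² = -9/4 kN·m
Load 3 — applied couple M₀=3 kN·m at a=16/3 m (b=L-a=8/3):
  R_A = 6M₀ab/L³ = 6·3·(16/3)·(8/3)/8³ = 1/2 kN
  M_A = M₀b(2a-b)/L² = 3·(8/3)·(2·(16/3)-(8/3))/8² = 1 kN·m
  R_B = -6M₀ab/L³ = -6·3·(16/3)·(8/3)/8³ = -1/2 kN
  M_B = M₀a(2b-a)/L² = 3·(16/3)·(2·(8/3)-(16/3))/8² = 0 kN·m
Superposition: R_A = 301/16 kN, M_A = 135/4 kN·m, R_B = 691/16 kN, M_B = -201/4 kN·m

R_A = 301/16 kN, M_A = 135/4 kN·m, R_B = 691/16 kN, M_B = -201/4 kN·m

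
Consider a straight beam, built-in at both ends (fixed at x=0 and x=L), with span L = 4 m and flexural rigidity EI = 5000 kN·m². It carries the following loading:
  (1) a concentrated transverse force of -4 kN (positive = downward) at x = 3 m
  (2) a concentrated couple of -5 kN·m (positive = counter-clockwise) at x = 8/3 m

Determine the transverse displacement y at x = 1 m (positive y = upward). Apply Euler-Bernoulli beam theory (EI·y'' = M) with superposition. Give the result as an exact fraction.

y(1) = 119/720000 m

Load 1 — point force P=-4 kN at a=3 m (b=L-a=1):
  y_1 = -Pb²x²(3aL-(3a+b)x)/(6L³EI)  [x≤a] = -(-4)·1²·1²·(3·3·4-(3·3+1)·1)/(6·4³·5000) = 13/240000 m
Load 2 — applied couple M₀=-5 kN·m at a=8/3 m (b=L-a=4/3):
  y_2 = (R_Ax³/6 - M_Ax²/2)/EI  [x≤a] with R_A=-5/3, M_A=-5/3 = ((-5/3)·1³/6 - (-5/3)·1²/2)/5000 = 1/9000 m
Superposition: y = Σ y_i = 119/720000 m ≈ 0.000165 m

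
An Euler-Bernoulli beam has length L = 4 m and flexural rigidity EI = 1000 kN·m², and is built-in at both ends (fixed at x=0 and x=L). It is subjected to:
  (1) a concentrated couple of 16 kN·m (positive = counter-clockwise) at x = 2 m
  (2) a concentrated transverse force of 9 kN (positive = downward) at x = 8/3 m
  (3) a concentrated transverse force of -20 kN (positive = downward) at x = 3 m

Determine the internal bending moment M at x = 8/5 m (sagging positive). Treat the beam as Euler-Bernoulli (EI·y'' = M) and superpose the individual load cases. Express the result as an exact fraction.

M(8/5) = 65/12 kN·m

Load 1 — applied couple M₀=16 kN·m at a=2 m (b=L-a=2):
  M_1 = R_Ax - M_A  [x≤a] with R_A=6, M_A=4 = 6·(8/5) - 4 = 28/5 kN·m
Load 2 — point force P=9 kN at a=8/3 m (b=L-a=4/3):
  M_2 = Pb²(3a+b)x/L³ - Pab²/L²  [x≤a] = 9·(4/3)²·(3·(8/3)+(4/3))·(8/5)/4³ - 9·(8/3)·(4/3)²/4² = 16/15 kN·m
Load 3 — point force P=-20 kN at a=3 m (b=L-a=1):
  M_3 = Pb²(3a+b)x/L³ - Pab²/L²  [x≤a] = (-20)·1²·(3·3+1)·(8/5)/4³ - (-20)·3·1²/4² = -5/4 kN·m
Superposition: M = Σ M_i = 65/12 kN·m ≈ 5.416667 kN·m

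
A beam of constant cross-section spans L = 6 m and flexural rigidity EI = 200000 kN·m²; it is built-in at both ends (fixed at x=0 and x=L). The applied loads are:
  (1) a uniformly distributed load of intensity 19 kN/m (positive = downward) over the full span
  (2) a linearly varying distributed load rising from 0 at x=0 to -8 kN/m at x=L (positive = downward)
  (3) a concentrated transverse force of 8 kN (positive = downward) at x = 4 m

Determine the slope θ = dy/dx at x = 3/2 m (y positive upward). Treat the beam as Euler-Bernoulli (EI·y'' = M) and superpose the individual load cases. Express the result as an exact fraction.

θ(3/2) = -4557/32000000 rad

Load 1 — uniform load w=19 kN/m over full span:
  θ_1 = -wx(L-x)(L-2x)/(12EI) = -19·(3/2)·(6-(3/2))·(6-2·(3/2))/(12·200000) = -513/3200000 rad
Load 2 — triangular load w₀=-8 kN/m (0→w₀ over full span):
  θ_2 = -w₀(2x(L-x)(L-2x)(x+2L)+x²(L-x)²)/(120LEI) = -(-8)·(2·(3/2)·(6-(3/2))·(6-2·(3/2))·((3/2)+2·6)+(3/2)²·(6-(3/2))²)/(120·6·200000) = 1053/32000000 rad
Load 3 — point force P=8 kN at a=4 m (b=L-a=2):
  θ_3 = -Pb²x(2aL-(3a+b)x)/(2L³EI)  [x≤a] = -8·2²·(3/2)·(2·4·6-(3·4+2)·(3/2))/(2·6³·200000) = -3/200000 rad
Superposition: θ = Σ θ_i = -4557/32000000 rad ≈ -0.000142 rad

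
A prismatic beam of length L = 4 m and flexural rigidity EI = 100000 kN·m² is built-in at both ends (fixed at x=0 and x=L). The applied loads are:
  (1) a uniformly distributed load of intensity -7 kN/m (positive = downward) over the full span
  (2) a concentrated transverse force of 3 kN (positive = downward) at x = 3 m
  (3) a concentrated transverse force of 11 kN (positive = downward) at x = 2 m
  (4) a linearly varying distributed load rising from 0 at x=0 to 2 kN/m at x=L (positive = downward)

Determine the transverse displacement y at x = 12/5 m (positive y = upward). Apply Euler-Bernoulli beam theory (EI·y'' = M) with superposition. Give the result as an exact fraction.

y(12/5) = -15329/9375000000 m

Load 1 — uniform load w=-7 kN/m over full span:
  y_1 = -wx²(L-x)²/(24EI) = -(-7)·(12/5)²·(4-(12/5))²/(24·100000) = 84/1953125 m
Load 2 — point force P=3 kN at a=3 m (b=L-a=1):
  y_2 = -Pb²x²(3aL-(3a+b)x)/(6L³EI)  [x≤a] = -3·1²·(12/5)²·(3·3·4-(3·3+1)·(12/5))/(6·4³·100000) = -27/5000000 m
Load 3 — point force P=11 kN at a=2 m (b=L-a=2):
  y_3 = -Pa²(L-x)²(3bL-(3b+a)(L-x))/(6L³EI)  [x>a] = -11·2²·(4-(12/5))²·(3·2·4-(3·2+2)·(4-(12/5)))/(6·4³·100000) = -77/2343750 m
Load 4 — triangular load w₀=2 kN/m (0→w₀ over full span):
  y_4 = -w₀x²(L-x)²(x+2L)/(120LEI) = -2·(12/5)²·(4-(12/5))²·((12/5)+2·4)/(120·4·100000) = -312/48828125 m
Superposition: y = Σ y_i = -15329/9375000000 m ≈ -0.000002 m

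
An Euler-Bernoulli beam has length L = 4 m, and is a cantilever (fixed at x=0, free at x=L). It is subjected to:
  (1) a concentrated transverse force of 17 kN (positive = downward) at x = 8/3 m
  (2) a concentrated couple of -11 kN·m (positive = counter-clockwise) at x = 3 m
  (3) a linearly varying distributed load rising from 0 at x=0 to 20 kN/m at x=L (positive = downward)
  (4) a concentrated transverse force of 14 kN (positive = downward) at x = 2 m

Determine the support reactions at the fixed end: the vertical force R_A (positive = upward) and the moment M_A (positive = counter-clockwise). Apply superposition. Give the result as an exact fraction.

Load 1 — point force P=17 kN at a=8/3 m (b=L-a=4/3):
  R_A = P = 17 kN
  M_A = Pa = 17·(8/3) = 136/3 kN·m
Load 2 — applied couple M₀=-11 kN·m at a=3 m (b=L-a=1):
  R_A = 0 kN
  M_A = -M₀ = -(-11) = 11 kN·m
Load 3 — triangular load w₀=20 kN/m (0→w₀ over full span):
  R_A = w₀L/2 = 20·4/2 = 40 kN
  M_A = w₀L²/3 = 20·4²/3 = 320/3 kN·m
Load 4 — point force P=14 kN at a=2 m (b=L-a=2):
  R_A = P = 14 kN
  M_A = Pa = 14·2 = 28 kN·m
Superposition: R_A = 71 kN, M_A = 191 kN·m

R_A = 71 kN, M_A = 191 kN·m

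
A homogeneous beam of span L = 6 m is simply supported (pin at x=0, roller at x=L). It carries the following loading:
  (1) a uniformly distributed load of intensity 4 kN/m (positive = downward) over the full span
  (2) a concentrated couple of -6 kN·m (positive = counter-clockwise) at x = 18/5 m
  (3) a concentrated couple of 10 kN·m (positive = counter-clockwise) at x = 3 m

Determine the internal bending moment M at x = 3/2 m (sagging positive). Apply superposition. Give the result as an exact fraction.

M(3/2) = 29/2 kN·m

Load 1 — uniform load w=4 kN/m over full span:
  M_1 = wx(L-x)/2 = 4·(3/2)·(6-(3/2))/2 = 27/2 kN·m
Load 2 — applied couple M₀=-6 kN·m at a=18/5 m (b=L-a=12/5):
  M_2 = M₀x/L  [x≤a] = (-6)·(3/2)/6 = -3/2 kN·m
Load 3 — applied couple M₀=10 kN·m at a=3 m (b=L-a=3):
  M_3 = M₀x/L  [x≤a] = 10·(3/2)/6 = 5/2 kN·m
Superposition: M = Σ M_i = 29/2 kN·m ≈ 14.500000 kN·m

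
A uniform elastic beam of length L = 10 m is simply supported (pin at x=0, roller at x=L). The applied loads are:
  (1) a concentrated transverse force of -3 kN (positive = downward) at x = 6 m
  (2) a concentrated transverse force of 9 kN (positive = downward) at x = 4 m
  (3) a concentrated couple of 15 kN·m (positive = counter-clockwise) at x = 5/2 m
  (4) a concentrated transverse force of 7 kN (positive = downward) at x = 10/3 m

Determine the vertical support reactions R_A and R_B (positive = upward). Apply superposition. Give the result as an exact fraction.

R_A = 311/30 kN, R_B = 79/30 kN

Load 1 — point force P=-3 kN at a=6 m (b=L-a=4):
  R_A = Pb/L = (-3)·4/10 = -6/5 kN
  R_B = Pa/L = (-3)·6/10 = -9/5 kN
Load 2 — point force P=9 kN at a=4 m (b=L-a=6):
  R_A = Pb/L = 9·6/10 = 27/5 kN
  R_B = Pa/L = 9·4/10 = 18/5 kN
Load 3 — applied couple M₀=15 kN·m at a=5/2 m (b=L-a=15/2):
  R_A = M₀/L = 15/10 = 3/2 kN
  R_B = -M₀/L = -15/10 = -3/2 kN
Load 4 — point force P=7 kN at a=10/3 m (b=L-a=20/3):
  R_A = Pb/L = 7·(20/3)/10 = 14/3 kN
  R_B = Pa/L = 7·(10/3)/10 = 7/3 kN
Superposition: R_A = 311/30 kN, R_B = 79/30 kN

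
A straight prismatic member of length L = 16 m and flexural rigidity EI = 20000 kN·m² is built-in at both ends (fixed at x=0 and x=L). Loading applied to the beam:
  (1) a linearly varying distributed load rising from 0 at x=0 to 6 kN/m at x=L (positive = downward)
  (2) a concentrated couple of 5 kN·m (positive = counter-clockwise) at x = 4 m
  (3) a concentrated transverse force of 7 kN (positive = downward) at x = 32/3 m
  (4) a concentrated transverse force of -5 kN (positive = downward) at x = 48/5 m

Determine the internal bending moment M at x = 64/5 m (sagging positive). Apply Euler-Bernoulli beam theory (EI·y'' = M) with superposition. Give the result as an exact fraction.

Load 1 — triangular load w₀=6 kN/m (0→w₀ over full span):
  M_1 = 3w₀Lx/20 - w₀L²/30 - w₀x³/(6L) = 3·6·16·(64/5)/20 - 6·16²/30 - 6·(64/5)³/(6·16) = 256/125 kN·m
Load 2 — applied couple M₀=5 kN·m at a=4 m (b=L-a=12):
  M_2 = R_Ax - M_A - M₀  [x>a] with R_A=45/128, M_A=-15/16 = (45/128)·(64/5) - (-15/16) - 5 = 7/16 kN·m
Load 3 — point force P=7 kN at a=32/3 m (b=L-a=16/3):
  M_3 = Pa²(a+3b)(L-x)/L³ - Pa²b/L²  [x>a] = 7·(32/3)²·((32/3)+3·(16/3))·(16-(64/5))/16³ - 7·(32/3)²·(16/3)/16² = 0 kN·m
Load 4 — point force P=-5 kN at a=48/5 m (b=L-a=32/5):
  M_4 = Pa²(a+3b)(L-x)/L³ - Pa²b/L²  [x>a] = (-5)·(48/5)²·((48/5)+3·(32/5))·(16-(64/5))/16³ - (-5)·(48/5)²·(32/5)/16² = 144/125 kN·m
Superposition: M = Σ M_i = 291/80 kN·m ≈ 3.637500 kN·m

M(64/5) = 291/80 kN·m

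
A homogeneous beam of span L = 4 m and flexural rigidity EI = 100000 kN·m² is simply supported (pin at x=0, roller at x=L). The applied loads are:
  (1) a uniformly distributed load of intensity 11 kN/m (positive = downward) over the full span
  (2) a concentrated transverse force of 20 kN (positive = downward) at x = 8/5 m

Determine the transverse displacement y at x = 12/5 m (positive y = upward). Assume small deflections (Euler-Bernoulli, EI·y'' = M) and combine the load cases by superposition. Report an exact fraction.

Load 1 — uniform load w=11 kN/m over full span:
  y_1 = -wx(L³-2Lx²+x³)/(24EI) = -11·(12/5)·(4³-2·4·(12/5)²+(12/5)³)/(24·100000) = -682/1953125 m
Load 2 — point force P=20 kN at a=8/5 m (b=L-a=12/5):
  y_2 = -Pa(L-x)(2Lx-a²-x²)/(6LEI)  [x>a] = -20·(8/5)·(4-(12/5))·(2·4·(12/5)-(8/5)²-(12/5)²)/(6·4·100000) = -272/1171875 m
Superposition: y = Σ y_i = -3406/5859375 m ≈ -0.000581 m

y(12/5) = -3406/5859375 m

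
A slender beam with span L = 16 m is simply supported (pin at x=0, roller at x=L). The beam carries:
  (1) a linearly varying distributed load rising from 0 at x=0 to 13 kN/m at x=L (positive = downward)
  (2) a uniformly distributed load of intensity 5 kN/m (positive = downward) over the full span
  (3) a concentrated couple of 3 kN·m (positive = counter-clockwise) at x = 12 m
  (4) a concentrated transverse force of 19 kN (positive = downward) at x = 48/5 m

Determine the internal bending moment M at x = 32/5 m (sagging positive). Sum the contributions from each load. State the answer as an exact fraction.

Load 1 — triangular load w₀=13 kN/m (0→w₀ over full span):
  M_1 = w₀Lx/6 - w₀x³/(6L) = 13·16·(32/5)/6 - 13·(32/5)³/(6·16) = 23296/125 kN·m
Load 2 — uniform load w=5 kN/m over full span:
  M_2 = wx(L-x)/2 = 5·(32/5)·(16-(32/5))/2 = 768/5 kN·m
Load 3 — applied couple M₀=3 kN·m at a=12 m (b=L-a=4):
  M_3 = M₀x/L  [x≤a] = 3·(32/5)/16 = 6/5 kN·m
Load 4 — point force P=19 kN at a=48/5 m (b=L-a=32/5):
  M_4 = Pbx/L  [x≤a] = 19·(32/5)·(32/5)/16 = 1216/25 kN·m
Superposition: M = Σ M_i = 48726/125 kN·m ≈ 389.808000 kN·m

M(32/5) = 48726/125 kN·m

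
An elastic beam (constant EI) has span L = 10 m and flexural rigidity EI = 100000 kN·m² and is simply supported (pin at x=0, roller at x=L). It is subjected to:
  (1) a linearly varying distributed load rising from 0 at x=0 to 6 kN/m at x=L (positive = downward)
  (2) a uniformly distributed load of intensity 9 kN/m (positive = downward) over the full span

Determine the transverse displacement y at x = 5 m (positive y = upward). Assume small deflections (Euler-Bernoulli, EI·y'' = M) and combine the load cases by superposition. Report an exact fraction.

y(5) = -1/64 m

Load 1 — triangular load w₀=6 kN/m (0→w₀ over full span):
  y_1 = -w₀x(7L⁴-10L²x²+3x⁴)/(360LEI) = -6·5·(7·10⁴-10·10²·5²+3·5⁴)/(360·10·100000) = -1/256 m
Load 2 — uniform load w=9 kN/m over full span:
  y_2 = -wx(L³-2Lx²+x³)/(24EI) = -9·5·(10³-2·10·5²+5³)/(24·100000) = -3/256 m
Superposition: y = Σ y_i = -1/64 m ≈ -0.015625 m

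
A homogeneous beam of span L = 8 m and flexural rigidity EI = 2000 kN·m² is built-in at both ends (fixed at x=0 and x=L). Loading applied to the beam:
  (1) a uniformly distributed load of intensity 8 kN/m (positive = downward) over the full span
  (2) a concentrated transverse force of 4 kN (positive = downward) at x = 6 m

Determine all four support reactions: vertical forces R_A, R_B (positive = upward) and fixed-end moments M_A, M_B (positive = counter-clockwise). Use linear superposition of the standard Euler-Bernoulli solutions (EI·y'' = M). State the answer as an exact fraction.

Load 1 — uniform load w=8 kN/m over full span:
  R_A = wL/2 = 8·8/2 = 32 kN
  M_A = wL²/12 = 8·8²/12 = 128/3 kN·m
  R_B = wL/2 = 8·8/2 = 32 kN
  M_B = -wL²/12 = -8·8²/12 = -128/3 kN·m
Load 2 — point force P=4 kN at a=6 m (b=L-a=2):
  R_A = Pb²(3a+b)/L³ = 4·2²·(3·6+2)/8³ = 5/8 kN
  M_A = Pab²/L² = 4·6·2²/8² = 3/2 kN·m
  R_B = Pa²(a+3b)/L³ = 4·6²·(6+3·2)/8³ = 27/8 kN
  M_B = -Pa²b/L² = -4·6²·2/8² = -9/2 kN·m
Superposition: R_A = 261/8 kN, M_A = 265/6 kN·m, R_B = 283/8 kN, M_B = -283/6 kN·m

R_A = 261/8 kN, M_A = 265/6 kN·m, R_B = 283/8 kN, M_B = -283/6 kN·m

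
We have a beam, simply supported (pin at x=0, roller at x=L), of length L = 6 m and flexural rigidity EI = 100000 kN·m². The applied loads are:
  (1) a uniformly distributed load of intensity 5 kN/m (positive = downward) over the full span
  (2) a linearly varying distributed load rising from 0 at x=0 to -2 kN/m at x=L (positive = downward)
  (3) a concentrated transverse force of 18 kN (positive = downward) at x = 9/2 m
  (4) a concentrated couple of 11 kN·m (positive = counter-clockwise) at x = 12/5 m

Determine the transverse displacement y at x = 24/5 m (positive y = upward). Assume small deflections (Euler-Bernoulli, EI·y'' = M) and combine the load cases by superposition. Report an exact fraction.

y(24/5) = -8984889/12500000000 m

Load 1 — uniform load w=5 kN/m over full span:
  y_1 = -wx(L³-2Lx²+x³)/(24EI) = -5·(24/5)·(6³-2·6·(24/5)²+(24/5)³)/(24·100000) = -783/1562500 m
Load 2 — triangular load w₀=-2 kN/m (0→w₀ over full span):
  y_2 = -w₀x(7L⁴-10L²x²+3x⁴)/(360LEI) = -(-2)·(24/5)·(7·6⁴-10·6²·(24/5)²+3·(24/5)⁴)/(360·6·100000) = 10287/97656250 m
Load 3 — point force P=18 kN at a=9/2 m (b=L-a=3/2):
  y_3 = -Pa(L-x)(2Lx-a²-x²)/(6LEI)  [x>a] = -18·(9/2)·(6-(24/5))·(2·6·(24/5)-(9/2)²-(24/5)²)/(6·6·100000) = -38637/100000000 m
Load 4 — applied couple M₀=11 kN·m at a=12/5 m (b=L-a=18/5):
  y_4 = (M₀x³/(6L)-M₀(x-a)²/2+C₁x)/EI  [x>a] with C₁=M₀(3b²-L²)/(6L)=22/25 = (11·(24/5)³/(6·6)-11·((24/5)-(12/5))²/2+(22/25)·(24/5))/100000 = 99/1562500 m
Superposition: y = Σ y_i = -8984889/12500000000 m ≈ -0.000719 m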